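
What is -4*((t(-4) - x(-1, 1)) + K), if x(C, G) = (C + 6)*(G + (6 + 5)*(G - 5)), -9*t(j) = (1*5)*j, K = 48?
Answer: -9548/9 ≈ -1060.9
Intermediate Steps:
t(j) = -5*j/9 (t(j) = -1*5*j/9 = -5*j/9)
x(C, G) = (-55 + 12*G)*(6 + C) (x(C, G) = (6 + C)*(G + 11*(-5 + G)) = (6 + C)*(G + (-55 + 11*G)) = (6 + C)*(-55 + 12*G) = (-55 + 12*G)*(6 + C))
-4*((t(-4) - x(-1, 1)) + K) = -4*((-5/9*(-4) - (-330 - 55*(-1) + 72*1 + 12*(-1)*1)) + 48) = -4*((20/9 - (-330 + 55 + 72 - 12)) + 48) = -4*((20/9 - 1*(-215)) + 48) = -4*((20/9 + 215) + 48) = -4*(1955/9 + 48) = -4*2387/9 = -9548/9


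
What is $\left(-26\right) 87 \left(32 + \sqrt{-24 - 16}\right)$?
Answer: $-72384 - 4524 i \sqrt{10} \approx -72384.0 - 14306.0 i$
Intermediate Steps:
$\left(-26\right) 87 \left(32 + \sqrt{-24 - 16}\right) = - 2262 \left(32 + \sqrt{-40}\right) = - 2262 \left(32 + 2 i \sqrt{10}\right) = -72384 - 4524 i \sqrt{10}$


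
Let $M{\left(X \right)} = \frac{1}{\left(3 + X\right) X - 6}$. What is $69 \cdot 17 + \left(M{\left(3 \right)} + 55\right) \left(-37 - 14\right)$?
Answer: $- \frac{6545}{4} \approx -1636.3$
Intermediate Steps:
$M{\left(X \right)} = \frac{1}{-6 + X \left(3 + X\right)}$ ($M{\left(X \right)} = \frac{1}{X \left(3 + X\right) - 6} = \frac{1}{-6 + X \left(3 + X\right)}$)
$69 \cdot 17 + \left(M{\left(3 \right)} + 55\right) \left(-37 - 14\right) = 69 \cdot 17 + \left(\frac{1}{-6 + 3^{2} + 3 \cdot 3} + 55\right) \left(-37 - 14\right) = 1173 + \left(\frac{1}{-6 + 9 + 9} + 55\right) \left(-37 + \left(-32 + 18\right)\right) = 1173 + \left(\frac{1}{12} + 55\right) \left(-37 - 14\right) = 1173 + \left(\frac{1}{12} + 55\right) \left(-51\right) = 1173 + \frac{661}{12} \left(-51\right) = 1173 - \frac{11237}{4} = - \frac{6545}{4}$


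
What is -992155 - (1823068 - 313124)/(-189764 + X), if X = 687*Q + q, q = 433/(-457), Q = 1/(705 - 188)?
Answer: -22241585523530927/22417630209 ≈ -9.9215e+5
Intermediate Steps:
Q = 1/517 ≈ 0.0019342
q = -433/457 (q = 433*(-1/457) = -433/457 ≈ -0.94748)
X = 90098/236269 (X = 687*(1/517) - 433/457 = 687/517 - 433/457 = 90098/236269 ≈ 0.38134)
-992155 - (1823068 - 313124)/(-189764 + X) = -992155 - (1823068 - 313124)/(-189764 + 90098/236269) = -992155 - 1509944/(-44835260418/236269) = -992155 - 1509944*(-236269)/44835260418 = -992155 - 1*(-178376479468/22417630209) = -992155 + 178376479468/22417630209 = -22241585523530927/22417630209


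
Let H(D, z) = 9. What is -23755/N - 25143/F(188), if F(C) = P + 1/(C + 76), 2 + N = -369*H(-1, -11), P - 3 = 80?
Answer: -1266865093/4283347 ≈ -295.77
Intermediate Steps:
P = 83 (P = 3 + 80 = 83)
N = -3323 (N = -2 - 369*9 = -2 - 3321 = -3323)
F(C) = 83 + 1/(76 + C) (F(C) = 83 + 1/(C + 76) = 83 + 1/(76 + C))
-23755/N - 25143/F(188) = -23755/(-3323) - 25143*(76 + 188)/(6309 + 83*188) = -23755*(-1/3323) - 25143*264/(6309 + 15604) = 23755/3323 - 25143/((1/264)*21913) = 23755/3323 - 25143/21913/264 = 23755/3323 - 25143*264/21913 = 23755/3323 - 390456/1289 = -1266865093/4283347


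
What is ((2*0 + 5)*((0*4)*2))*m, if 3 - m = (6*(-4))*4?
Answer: 0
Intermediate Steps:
m = 99 (m = 3 - 6*(-4)*4 = 3 - (-24)*4 = 3 - 1*(-96) = 3 + 96 = 99)
((2*0 + 5)*((0*4)*2))*m = ((2*0 + 5)*((0*4)*2))*99 = ((0 + 5)*(0*2))*99 = (5*0)*99 = 0*99 = 0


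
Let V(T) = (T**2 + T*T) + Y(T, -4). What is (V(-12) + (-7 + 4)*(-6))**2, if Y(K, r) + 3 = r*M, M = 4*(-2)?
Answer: 112225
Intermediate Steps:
M = -8
Y(K, r) = -3 - 8*r (Y(K, r) = -3 + r*(-8) = -3 - 8*r)
V(T) = 29 + 2*T**2 (V(T) = (T**2 + T*T) + (-3 - 8*(-4)) = (T**2 + T**2) + (-3 + 32) = 2*T**2 + 29 = 29 + 2*T**2)
(V(-12) + (-7 + 4)*(-6))**2 = ((29 + 2*(-12)**2) + (-7 + 4)*(-6))**2 = ((29 + 2*144) - 3*(-6))**2 = ((29 + 288) + 18)**2 = (317 + 18)**2 = 335**2 = 112225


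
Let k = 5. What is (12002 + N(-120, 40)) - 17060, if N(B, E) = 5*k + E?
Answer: -4993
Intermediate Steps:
N(B, E) = 25 + E (N(B, E) = 5*5 + E = 25 + E)
(12002 + N(-120, 40)) - 17060 = (12002 + (25 + 40)) - 17060 = (12002 + 65) - 17060 = 12067 - 17060 = -4993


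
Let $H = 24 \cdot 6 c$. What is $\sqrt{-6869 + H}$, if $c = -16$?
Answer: $i \sqrt{9173} \approx 95.776 i$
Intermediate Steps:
$H = -2304$ ($H = 24 \cdot 6 \left(-16\right) = 144 \left(-16\right) = -2304$)
$\sqrt{-6869 + H} = \sqrt{-6869 - 2304} = \sqrt{-9173} = i \sqrt{9173}$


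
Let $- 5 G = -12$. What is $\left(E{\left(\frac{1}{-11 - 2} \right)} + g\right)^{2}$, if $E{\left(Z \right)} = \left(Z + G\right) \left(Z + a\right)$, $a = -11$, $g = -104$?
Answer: $\frac{12017421376}{714025} \approx 16831.0$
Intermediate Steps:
$G = \frac{12}{5}$ ($G = \left(- \frac{1}{5}\right) \left(-12\right) = \frac{12}{5} \approx 2.4$)
$E{\left(Z \right)} = \left(-11 + Z\right) \left(\frac{12}{5} + Z\right)$ ($E{\left(Z \right)} = \left(Z + \frac{12}{5}\right) \left(Z - 11\right) = \left(\frac{12}{5} + Z\right) \left(-11 + Z\right) = \left(-11 + Z\right) \left(\frac{12}{5} + Z\right)$)
$\left(E{\left(\frac{1}{-11 - 2} \right)} + g\right)^{2} = \left(\left(- \frac{132}{5} + \left(\frac{1}{-11 - 2}\right)^{2} - \frac{43}{5 \left(-11 - 2\right)}\right) - 104\right)^{2} = \left(\left(- \frac{132}{5} + \left(\frac{1}{-13}\right)^{2} - \frac{43}{5 \left(-13\right)}\right) - 104\right)^{2} = \left(\left(- \frac{132}{5} + \left(- \frac{1}{13}\right)^{2} - - \frac{43}{65}\right) - 104\right)^{2} = \left(\left(- \frac{132}{5} + \frac{1}{169} + \frac{43}{65}\right) - 104\right)^{2} = \left(- \frac{21744}{845} - 104\right)^{2} = \left(- \frac{109624}{845}\right)^{2} = \frac{12017421376}{714025}$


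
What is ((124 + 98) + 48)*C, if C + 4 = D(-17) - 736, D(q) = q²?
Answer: -121770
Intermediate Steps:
C = -451 (C = -4 + ((-17)² - 736) = -4 + (289 - 736) = -4 - 447 = -451)
((124 + 98) + 48)*C = ((124 + 98) + 48)*(-451) = (222 + 48)*(-451) = 270*(-451) = -121770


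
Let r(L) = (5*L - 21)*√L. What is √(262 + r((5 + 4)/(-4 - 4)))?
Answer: √(16768 - 1278*I*√2)/8 ≈ 16.21 - 0.87108*I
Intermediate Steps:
r(L) = √L*(-21 + 5*L) (r(L) = (-21 + 5*L)*√L = √L*(-21 + 5*L))
√(262 + r((5 + 4)/(-4 - 4))) = √(262 + √((5 + 4)/(-4 - 4))*(-21 + 5*((5 + 4)/(-4 - 4)))) = √(262 + √(9/(-8))*(-21 + 5*(9/(-8)))) = √(262 + √(9*(-⅛))*(-21 + 5*(9*(-⅛)))) = √(262 + √(-9/8)*(-21 + 5*(-9/8))) = √(262 + (3*I*√2/4)*(-21 - 45/8)) = √(262 + (3*I*√2/4)*(-213/8)) = √(262 - 639*I*√2/32)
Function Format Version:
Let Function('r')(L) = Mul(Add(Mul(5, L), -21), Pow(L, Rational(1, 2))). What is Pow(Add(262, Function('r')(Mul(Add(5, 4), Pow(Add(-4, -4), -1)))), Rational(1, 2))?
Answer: Mul(Rational(1, 8), Pow(Add(16768, Mul(-1278, I, Pow(2, Rational(1, 2)))), Rational(1, 2))) ≈ Add(16.210, Mul(-0.87108, I))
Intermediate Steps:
Function('r')(L) = Mul(Pow(L, Rational(1, 2)), Add(-21, Mul(5, L))) (Function('r')(L) = Mul(Add(-21, Mul(5, L)), Pow(L, Rational(1, 2))) = Mul(Pow(L, Rational(1, 2)), Add(-21, Mul(5, L))))
Pow(Add(262, Function('r')(Mul(Add(5, 4), Pow(Add(-4, -4), -1)))), Rational(1, 2)) = Pow(Add(262, Mul(Pow(Mul(Add(5, 4), Pow(Add(-4, -4), -1)), Rational(1, 2)), Add(-21, Mul(5, Mul(Add(5, 4), Pow(Add(-4, -4), -1)))))), Rational(1, 2)) = Pow(Add(262, Mul(Pow(Mul(9, Pow(-8, -1)), Rational(1, 2)), Add(-21, Mul(5, Mul(9, Pow(-8, -1)))))), Rational(1, 2)) = Pow(Add(262, Mul(Pow(Mul(9, Rational(-1, 8)), Rational(1, 2)), Add(-21, Mul(5, Mul(9, Rational(-1, 8)))))), Rational(1, 2)) = Pow(Add(262, Mul(Pow(Rational(-9, 8), Rational(1, 2)), Add(-21, Mul(5, Rational(-9, 8))))), Rational(1, 2)) = Pow(Add(262, Mul(Mul(Rational(3, 4), I, Pow(2, Rational(1, 2))), Add(-21, Rational(-45, 8)))), Rational(1, 2)) = Pow(Add(262, Mul(Mul(Rational(3, 4), I, Pow(2, Rational(1, 2))), Rational(-213, 8))), Rational(1, 2)) = Pow(Add(262, Mul(Rational(-639, 32), I, Pow(2, Rational(1, 2)))), Rational(1, 2))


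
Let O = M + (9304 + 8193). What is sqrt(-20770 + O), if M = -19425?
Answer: 3*I*sqrt(2522) ≈ 150.66*I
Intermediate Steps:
O = -1928 (O = -19425 + (9304 + 8193) = -19425 + 17497 = -1928)
sqrt(-20770 + O) = sqrt(-20770 - 1928) = sqrt(-22698) = 3*I*sqrt(2522)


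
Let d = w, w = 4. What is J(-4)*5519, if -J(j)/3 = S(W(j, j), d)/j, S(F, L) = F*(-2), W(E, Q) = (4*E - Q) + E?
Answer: 132456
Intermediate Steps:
d = 4
W(E, Q) = -Q + 5*E (W(E, Q) = (-Q + 4*E) + E = -Q + 5*E)
S(F, L) = -2*F
J(j) = 24 (J(j) = -3*(-2*(-j + 5*j))/j = -3*(-8*j)/j = -3*(-8) = 24)
J(-4)*5519 = 24*5519 = 132456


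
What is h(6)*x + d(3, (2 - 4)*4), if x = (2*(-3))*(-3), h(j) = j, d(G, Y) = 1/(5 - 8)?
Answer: 323/3 ≈ 107.67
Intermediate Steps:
d(G, Y) = -⅓ (d(G, Y) = 1/(-3) = -⅓)
x = 18 (x = -6*(-3) = 18)
h(6)*x + d(3, (2 - 4)*4) = 6*18 - ⅓ = 108 - ⅓ = 323/3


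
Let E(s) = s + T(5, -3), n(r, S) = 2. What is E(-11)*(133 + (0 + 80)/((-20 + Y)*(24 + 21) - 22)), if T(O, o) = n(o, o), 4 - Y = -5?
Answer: -618129/517 ≈ -1195.6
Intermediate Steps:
Y = 9 (Y = 4 - 1*(-5) = 4 + 5 = 9)
T(O, o) = 2
E(s) = 2 + s (E(s) = s + 2 = 2 + s)
E(-11)*(133 + (0 + 80)/((-20 + Y)*(24 + 21) - 22)) = (2 - 11)*(133 + (0 + 80)/((-20 + 9)*(24 + 21) - 22)) = -9*(133 + 80/(-11*45 - 22)) = -9*(133 + 80/(-495 - 22)) = -9*(133 + 80/(-517)) = -9*(133 + 80*(-1/517)) = -9*(133 - 80/517) = -9*68681/517 = -618129/517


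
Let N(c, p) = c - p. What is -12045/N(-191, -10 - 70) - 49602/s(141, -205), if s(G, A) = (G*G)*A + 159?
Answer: 2727458494/25131917 ≈ 108.53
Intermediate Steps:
s(G, A) = 159 + A*G**2 (s(G, A) = G**2*A + 159 = A*G**2 + 159 = 159 + A*G**2)
-12045/N(-191, -10 - 70) - 49602/s(141, -205) = -12045/(-191 - (-10 - 70)) - 49602/(159 - 205*141**2) = -12045/(-191 - 1*(-80)) - 49602/(159 - 205*19881) = -12045/(-191 + 80) - 49602/(159 - 4075605) = -12045/(-111) - 49602/(-4075446) = -12045*(-1/111) - 49602*(-1/4075446) = 4015/37 + 8267/679241 = 2727458494/25131917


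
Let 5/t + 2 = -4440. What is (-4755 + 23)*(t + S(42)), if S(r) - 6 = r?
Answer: -504457226/2221 ≈ -2.2713e+5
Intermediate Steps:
S(r) = 6 + r
t = -5/4442 (t = 5/(-2 - 4440) = 5/(-4442) = 5*(-1/4442) = -5/4442 ≈ -0.0011256)
(-4755 + 23)*(t + S(42)) = (-4755 + 23)*(-5/4442 + (6 + 42)) = -4732*(-5/4442 + 48) = -4732*213211/4442 = -504457226/2221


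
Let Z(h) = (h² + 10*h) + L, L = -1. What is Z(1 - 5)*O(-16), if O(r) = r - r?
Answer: 0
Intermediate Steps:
Z(h) = -1 + h² + 10*h (Z(h) = (h² + 10*h) - 1 = -1 + h² + 10*h)
O(r) = 0
Z(1 - 5)*O(-16) = (-1 + (1 - 5)² + 10*(1 - 5))*0 = (-1 + (-4)² + 10*(-4))*0 = (-1 + 16 - 40)*0 = -25*0 = 0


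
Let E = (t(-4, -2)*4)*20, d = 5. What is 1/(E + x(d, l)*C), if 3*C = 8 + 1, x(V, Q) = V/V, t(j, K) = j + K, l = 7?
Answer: -1/477 ≈ -0.0020964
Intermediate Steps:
t(j, K) = K + j
x(V, Q) = 1
C = 3 (C = (8 + 1)/3 = (⅓)*9 = 3)
E = -480 (E = ((-2 - 4)*4)*20 = -6*4*20 = -24*20 = -480)
1/(E + x(d, l)*C) = 1/(-480 + 1*3) = 1/(-480 + 3) = 1/(-477) = -1/477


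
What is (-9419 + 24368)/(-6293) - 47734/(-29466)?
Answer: -70048586/92714769 ≈ -0.75553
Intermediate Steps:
(-9419 + 24368)/(-6293) - 47734/(-29466) = 14949*(-1/6293) - 47734*(-1/29466) = -14949/6293 + 23867/14733 = -70048586/92714769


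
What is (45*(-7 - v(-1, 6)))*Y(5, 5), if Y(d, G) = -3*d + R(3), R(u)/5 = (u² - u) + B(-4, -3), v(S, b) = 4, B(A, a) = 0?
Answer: -7425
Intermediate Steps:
R(u) = -5*u + 5*u² (R(u) = 5*((u² - u) + 0) = 5*(u² - u) = -5*u + 5*u²)
Y(d, G) = 30 - 3*d (Y(d, G) = -3*d + 5*3*(-1 + 3) = -3*d + 5*3*2 = -3*d + 30 = 30 - 3*d)
(45*(-7 - v(-1, 6)))*Y(5, 5) = (45*(-7 - 1*4))*(30 - 3*5) = (45*(-7 - 4))*(30 - 15) = (45*(-11))*15 = -495*15 = -7425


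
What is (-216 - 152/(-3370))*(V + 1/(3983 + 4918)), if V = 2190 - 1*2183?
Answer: -22672884272/14998185 ≈ -1511.7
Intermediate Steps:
V = 7 (V = 2190 - 2183 = 7)
(-216 - 152/(-3370))*(V + 1/(3983 + 4918)) = (-216 - 152/(-3370))*(7 + 1/(3983 + 4918)) = (-216 - 152*(-1/3370))*(7 + 1/8901) = (-216 + 76/1685)*(7 + 1/8901) = -363884/1685*62308/8901 = -22672884272/14998185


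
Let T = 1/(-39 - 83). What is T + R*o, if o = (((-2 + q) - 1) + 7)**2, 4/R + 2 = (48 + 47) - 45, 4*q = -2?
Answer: 2965/2928 ≈ 1.0126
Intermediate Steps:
q = -1/2 (q = (1/4)*(-2) = -1/2 ≈ -0.50000)
T = -1/122 (T = 1/(-122) = -1/122 ≈ -0.0081967)
R = 1/12 (R = 4/(-2 + ((48 + 47) - 45)) = 4/(-2 + (95 - 45)) = 4/(-2 + 50) = 4/48 = 4*(1/48) = 1/12 ≈ 0.083333)
o = 49/4 (o = (((-2 - 1/2) - 1) + 7)**2 = ((-5/2 - 1) + 7)**2 = (-7/2 + 7)**2 = (7/2)**2 = 49/4 ≈ 12.250)
T + R*o = -1/122 + (1/12)*(49/4) = -1/122 + 49/48 = 2965/2928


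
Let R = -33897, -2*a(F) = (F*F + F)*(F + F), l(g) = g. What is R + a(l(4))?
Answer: -33977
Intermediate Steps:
a(F) = -F*(F + F**2) (a(F) = -(F*F + F)*(F + F)/2 = -(F**2 + F)*2*F/2 = -(F + F**2)*2*F/2 = -F*(F + F**2))
R + a(l(4)) = -33897 + 4**2*(-1 - 1*4) = -33897 + 16*(-1 - 4) = -33897 + 16*(-5) = -33897 - 80 = -33977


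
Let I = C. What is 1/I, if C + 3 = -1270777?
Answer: -1/1270780 ≈ -7.8692e-7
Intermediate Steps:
C = -1270780 (C = -3 - 1270777 = -1270780)
I = -1270780
1/I = 1/(-1270780) = -1/1270780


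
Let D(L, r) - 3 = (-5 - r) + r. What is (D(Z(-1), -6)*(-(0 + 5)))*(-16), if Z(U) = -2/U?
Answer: -160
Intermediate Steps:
D(L, r) = -2 (D(L, r) = 3 + ((-5 - r) + r) = 3 - 5 = -2)
(D(Z(-1), -6)*(-(0 + 5)))*(-16) = -(-2)*(0 + 5)*(-16) = -(-2)*5*(-16) = -2*(-5)*(-16) = 10*(-16) = -160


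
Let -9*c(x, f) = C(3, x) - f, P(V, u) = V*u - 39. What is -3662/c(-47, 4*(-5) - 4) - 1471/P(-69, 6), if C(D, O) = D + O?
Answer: -7450277/4530 ≈ -1644.7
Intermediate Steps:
P(V, u) = -39 + V*u
c(x, f) = -⅓ - x/9 + f/9 (c(x, f) = -((3 + x) - f)/9 = -(3 + x - f)/9 = -⅓ - x/9 + f/9)
-3662/c(-47, 4*(-5) - 4) - 1471/P(-69, 6) = -3662/(-⅓ - ⅑*(-47) + (4*(-5) - 4)/9) - 1471/(-39 - 69*6) = -3662/(-⅓ + 47/9 + (-20 - 4)/9) - 1471/(-39 - 414) = -3662/(-⅓ + 47/9 + (⅑)*(-24)) - 1471/(-453) = -3662/(-⅓ + 47/9 - 8/3) - 1471*(-1/453) = -3662/20/9 + 1471/453 = -3662*9/20 + 1471/453 = -16479/10 + 1471/453 = -7450277/4530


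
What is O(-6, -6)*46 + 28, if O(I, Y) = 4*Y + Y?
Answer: -1352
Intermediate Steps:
O(I, Y) = 5*Y
O(-6, -6)*46 + 28 = (5*(-6))*46 + 28 = -30*46 + 28 = -1380 + 28 = -1352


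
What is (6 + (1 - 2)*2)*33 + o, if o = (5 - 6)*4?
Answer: 128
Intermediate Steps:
o = -4 (o = -1*4 = -4)
(6 + (1 - 2)*2)*33 + o = (6 + (1 - 2)*2)*33 - 4 = (6 - 1*2)*33 - 4 = (6 - 2)*33 - 4 = 4*33 - 4 = 132 - 4 = 128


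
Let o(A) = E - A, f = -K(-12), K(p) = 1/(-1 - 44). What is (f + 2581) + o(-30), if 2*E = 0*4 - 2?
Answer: 117451/45 ≈ 2610.0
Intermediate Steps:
K(p) = -1/45 (K(p) = 1/(-45) = -1/45)
E = -1 (E = (0*4 - 2)/2 = (0 - 2)/2 = (½)*(-2) = -1)
f = 1/45 (f = -1*(-1/45) = 1/45 ≈ 0.022222)
o(A) = -1 - A
(f + 2581) + o(-30) = (1/45 + 2581) + (-1 - 1*(-30)) = 116146/45 + (-1 + 30) = 116146/45 + 29 = 117451/45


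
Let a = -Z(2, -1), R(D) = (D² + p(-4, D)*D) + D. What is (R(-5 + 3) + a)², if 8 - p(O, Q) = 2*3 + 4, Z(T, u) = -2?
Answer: 64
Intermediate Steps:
p(O, Q) = -2 (p(O, Q) = 8 - (2*3 + 4) = 8 - (6 + 4) = 8 - 1*10 = 8 - 10 = -2)
R(D) = D² - D (R(D) = (D² - 2*D) + D = D² - D)
a = 2 (a = -1*(-2) = 2)
(R(-5 + 3) + a)² = ((-5 + 3)*(-1 + (-5 + 3)) + 2)² = (-2*(-1 - 2) + 2)² = (-2*(-3) + 2)² = (6 + 2)² = 8² = 64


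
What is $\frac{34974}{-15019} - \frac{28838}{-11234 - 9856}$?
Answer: $- \frac{152241869}{158375355} \approx -0.96127$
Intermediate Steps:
$\frac{34974}{-15019} - \frac{28838}{-11234 - 9856} = 34974 \left(- \frac{1}{15019}\right) - \frac{28838}{-11234 - 9856} = - \frac{34974}{15019} - \frac{28838}{-21090} = - \frac{34974}{15019} - - \frac{14419}{10545} = - \frac{34974}{15019} + \frac{14419}{10545} = - \frac{152241869}{158375355}$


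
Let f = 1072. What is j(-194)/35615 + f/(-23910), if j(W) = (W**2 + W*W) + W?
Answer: 35138714/17031093 ≈ 2.0632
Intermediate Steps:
j(W) = W + 2*W**2 (j(W) = (W**2 + W**2) + W = 2*W**2 + W = W + 2*W**2)
j(-194)/35615 + f/(-23910) = -194*(1 + 2*(-194))/35615 + 1072/(-23910) = -194*(1 - 388)*(1/35615) + 1072*(-1/23910) = -194*(-387)*(1/35615) - 536/11955 = 75078*(1/35615) - 536/11955 = 75078/35615 - 536/11955 = 35138714/17031093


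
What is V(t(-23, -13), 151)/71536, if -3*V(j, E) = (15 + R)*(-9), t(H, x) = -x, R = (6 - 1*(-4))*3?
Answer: 135/71536 ≈ 0.0018872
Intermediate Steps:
R = 30 (R = (6 + 4)*3 = 10*3 = 30)
V(j, E) = 135 (V(j, E) = -(15 + 30)*(-9)/3 = -15*(-9) = -⅓*(-405) = 135)
V(t(-23, -13), 151)/71536 = 135/71536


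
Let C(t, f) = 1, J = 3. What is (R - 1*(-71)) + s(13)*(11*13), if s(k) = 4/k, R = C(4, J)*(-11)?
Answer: 104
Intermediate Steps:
R = -11 (R = 1*(-11) = -11)
(R - 1*(-71)) + s(13)*(11*13) = (-11 - 1*(-71)) + (4/13)*(11*13) = (-11 + 71) + (4*(1/13))*143 = 60 + (4/13)*143 = 60 + 44 = 104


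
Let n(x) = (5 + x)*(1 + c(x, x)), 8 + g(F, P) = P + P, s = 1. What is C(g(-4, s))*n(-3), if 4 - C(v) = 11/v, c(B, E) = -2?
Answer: -35/3 ≈ -11.667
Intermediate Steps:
g(F, P) = -8 + 2*P (g(F, P) = -8 + (P + P) = -8 + 2*P)
n(x) = -5 - x (n(x) = (5 + x)*(1 - 2) = (5 + x)*(-1) = -5 - x)
C(v) = 4 - 11/v
C(g(-4, s))*n(-3) = (4 - 11/(-8 + 2*1))*(-5 - 1*(-3)) = (4 - 11/(-8 + 2))*(-5 + 3) = (4 - 11/(-6))*(-2) = (4 - 11*(-⅙))*(-2) = (4 + 11/6)*(-2) = (35/6)*(-2) = -35/3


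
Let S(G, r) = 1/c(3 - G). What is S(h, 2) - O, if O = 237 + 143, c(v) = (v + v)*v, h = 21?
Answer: -246239/648 ≈ -380.00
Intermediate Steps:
c(v) = 2*v² (c(v) = (2*v)*v = 2*v²)
O = 380
S(G, r) = 1/(2*(3 - G)²)
S(h, 2) - O = 1/(2*(-3 + 21)²) - 1*380 = (½)/18² - 380 = (½)*(1/324) - 380 = 1/648 - 380 = -246239/648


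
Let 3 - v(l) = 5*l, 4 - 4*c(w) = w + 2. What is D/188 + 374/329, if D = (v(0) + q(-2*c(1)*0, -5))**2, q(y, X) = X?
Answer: 381/329 ≈ 1.1581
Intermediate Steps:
c(w) = 1/2 - w/4 (c(w) = 1 - (w + 2)/4 = 1 - (2 + w)/4 = 1 + (-1/2 - w/4) = 1/2 - w/4)
v(l) = 3 - 5*l
D = 4 (D = ((3 - 5*0) - 5)**2 = ((3 + 0) - 5)**2 = (3 - 5)**2 = (-2)**2 = 4)
D/188 + 374/329 = 4/188 + 374/329 = 4*(1/188) + 374*(1/329) = 1/47 + 374/329 = 381/329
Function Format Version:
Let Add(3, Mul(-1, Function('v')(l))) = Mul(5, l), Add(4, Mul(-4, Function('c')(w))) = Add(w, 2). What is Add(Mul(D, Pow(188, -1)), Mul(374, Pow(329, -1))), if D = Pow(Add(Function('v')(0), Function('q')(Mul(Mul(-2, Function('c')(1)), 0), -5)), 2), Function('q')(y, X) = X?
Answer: Rational(381, 329) ≈ 1.1581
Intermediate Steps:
Function('c')(w) = Add(Rational(1, 2), Mul(Rational(-1, 4), w)) (Function('c')(w) = Add(1, Mul(Rational(-1, 4), Add(w, 2))) = Add(1, Mul(Rational(-1, 4), Add(2, w))) = Add(1, Add(Rational(-1, 2), Mul(Rational(-1, 4), w))) = Add(Rational(1, 2), Mul(Rational(-1, 4), w)))
Function('v')(l) = Add(3, Mul(-5, l)) (Function('v')(l) = Add(3, Mul(-1, Mul(5, l))) = Add(3, Mul(-5, l)))
D = 4 (D = Pow(Add(Add(3, Mul(-5, 0)), -5), 2) = Pow(Add(Add(3, 0), -5), 2) = Pow(Add(3, -5), 2) = Pow(-2, 2) = 4)
Add(Mul(D, Pow(188, -1)), Mul(374, Pow(329, -1))) = Add(Mul(4, Pow(188, -1)), Mul(374, Pow(329, -1))) = Add(Mul(4, Rational(1, 188)), Mul(374, Rational(1, 329))) = Add(Rational(1, 47), Rational(374, 329)) = Rational(381, 329)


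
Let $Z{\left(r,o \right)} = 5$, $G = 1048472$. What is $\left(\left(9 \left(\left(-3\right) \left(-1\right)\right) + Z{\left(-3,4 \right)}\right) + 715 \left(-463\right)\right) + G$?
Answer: $717459$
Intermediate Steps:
$\left(\left(9 \left(\left(-3\right) \left(-1\right)\right) + Z{\left(-3,4 \right)}\right) + 715 \left(-463\right)\right) + G = \left(\left(9 \left(\left(-3\right) \left(-1\right)\right) + 5\right) + 715 \left(-463\right)\right) + 1048472 = \left(\left(9 \cdot 3 + 5\right) - 331045\right) + 1048472 = \left(\left(27 + 5\right) - 331045\right) + 1048472 = \left(32 - 331045\right) + 1048472 = -331013 + 1048472 = 717459$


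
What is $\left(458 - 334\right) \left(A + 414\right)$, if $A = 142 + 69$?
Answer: $77500$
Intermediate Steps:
$A = 211$
$\left(458 - 334\right) \left(A + 414\right) = \left(458 - 334\right) \left(211 + 414\right) = 124 \cdot 625 = 77500$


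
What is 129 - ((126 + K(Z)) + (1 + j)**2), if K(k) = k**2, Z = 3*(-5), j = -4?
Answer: -231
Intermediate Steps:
Z = -15
129 - ((126 + K(Z)) + (1 + j)**2) = 129 - ((126 + (-15)**2) + (1 - 4)**2) = 129 - ((126 + 225) + (-3)**2) = 129 - (351 + 9) = 129 - 1*360 = 129 - 360 = -231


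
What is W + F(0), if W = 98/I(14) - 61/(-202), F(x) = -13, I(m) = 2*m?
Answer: -929/101 ≈ -9.1980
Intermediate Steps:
W = 384/101 (W = 98/((2*14)) - 61/(-202) = 98/28 - 61*(-1/202) = 98*(1/28) + 61/202 = 7/2 + 61/202 = 384/101 ≈ 3.8020)
W + F(0) = 384/101 - 13 = -929/101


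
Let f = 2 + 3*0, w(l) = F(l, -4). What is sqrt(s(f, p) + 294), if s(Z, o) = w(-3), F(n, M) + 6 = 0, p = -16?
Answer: 12*sqrt(2) ≈ 16.971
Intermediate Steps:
F(n, M) = -6 (F(n, M) = -6 + 0 = -6)
w(l) = -6
f = 2 (f = 2 + 0 = 2)
s(Z, o) = -6
sqrt(s(f, p) + 294) = sqrt(-6 + 294) = sqrt(288) = 12*sqrt(2)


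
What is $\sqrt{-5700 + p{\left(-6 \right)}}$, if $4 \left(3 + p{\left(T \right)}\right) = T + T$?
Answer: $3 i \sqrt{634} \approx 75.538 i$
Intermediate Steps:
$p{\left(T \right)} = -3 + \frac{T}{2}$ ($p{\left(T \right)} = -3 + \frac{T + T}{4} = -3 + \frac{2 T}{4} = -3 + \frac{T}{2}$)
$\sqrt{-5700 + p{\left(-6 \right)}} = \sqrt{-5700 + \left(-3 + \frac{1}{2} \left(-6\right)\right)} = \sqrt{-5700 - 6} = \sqrt{-5706} = 3 i \sqrt{634}$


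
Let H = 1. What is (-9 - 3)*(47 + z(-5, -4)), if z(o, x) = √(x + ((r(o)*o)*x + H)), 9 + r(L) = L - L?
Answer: -564 - 12*I*√183 ≈ -564.0 - 162.33*I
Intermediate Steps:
r(L) = -9 (r(L) = -9 + (L - L) = -9 + 0 = -9)
z(o, x) = √(1 + x - 9*o*x) (z(o, x) = √(x + ((-9*o)*x + 1)) = √(x + (-9*o*x + 1)) = √(x + (1 - 9*o*x)) = √(1 + x - 9*o*x))
(-9 - 3)*(47 + z(-5, -4)) = (-9 - 3)*(47 + √(1 - 4 - 9*(-5)*(-4))) = -12*(47 + √(1 - 4 - 180)) = -12*(47 + √(-183)) = -12*(47 + I*√183) = -564 - 12*I*√183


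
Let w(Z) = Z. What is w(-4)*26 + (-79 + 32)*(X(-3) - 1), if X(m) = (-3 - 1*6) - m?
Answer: 225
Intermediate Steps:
X(m) = -9 - m (X(m) = (-3 - 6) - m = -9 - m)
w(-4)*26 + (-79 + 32)*(X(-3) - 1) = -4*26 + (-79 + 32)*((-9 - 1*(-3)) - 1) = -104 - 47*((-9 + 3) - 1) = -104 - 47*(-6 - 1) = -104 - 47*(-7) = -104 + 329 = 225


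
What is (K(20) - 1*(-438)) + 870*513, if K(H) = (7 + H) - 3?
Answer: 446772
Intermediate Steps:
K(H) = 4 + H
(K(20) - 1*(-438)) + 870*513 = ((4 + 20) - 1*(-438)) + 870*513 = (24 + 438) + 446310 = 462 + 446310 = 446772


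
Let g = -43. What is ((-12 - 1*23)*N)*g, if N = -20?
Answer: -30100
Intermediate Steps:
((-12 - 1*23)*N)*g = ((-12 - 1*23)*(-20))*(-43) = ((-12 - 23)*(-20))*(-43) = -35*(-20)*(-43) = 700*(-43) = -30100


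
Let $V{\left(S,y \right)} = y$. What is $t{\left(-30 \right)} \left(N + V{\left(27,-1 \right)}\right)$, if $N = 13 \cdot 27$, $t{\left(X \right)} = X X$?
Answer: $315000$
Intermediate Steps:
$t{\left(X \right)} = X^{2}$
$N = 351$
$t{\left(-30 \right)} \left(N + V{\left(27,-1 \right)}\right) = \left(-30\right)^{2} \left(351 - 1\right) = 900 \cdot 350 = 315000$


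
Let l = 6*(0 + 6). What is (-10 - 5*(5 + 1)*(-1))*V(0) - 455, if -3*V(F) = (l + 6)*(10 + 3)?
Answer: -4095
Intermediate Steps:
l = 36 (l = 6*6 = 36)
V(F) = -182 (V(F) = -(36 + 6)*(10 + 3)/3 = -14*13 = -⅓*546 = -182)
(-10 - 5*(5 + 1)*(-1))*V(0) - 455 = (-10 - 5*(5 + 1)*(-1))*(-182) - 455 = (-10 - 30*(-1))*(-182) - 455 = (-10 - 5*(-6))*(-182) - 455 = (-10 + 30)*(-182) - 455 = 20*(-182) - 455 = -3640 - 455 = -4095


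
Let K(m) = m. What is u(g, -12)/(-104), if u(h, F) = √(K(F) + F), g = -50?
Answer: -I*√6/52 ≈ -0.047106*I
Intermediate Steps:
u(h, F) = √2*√F (u(h, F) = √(F + F) = √(2*F) = √2*√F)
u(g, -12)/(-104) = (√2*√(-12))/(-104) = (√2*(2*I*√3))*(-1/104) = (2*I*√6)*(-1/104) = -I*√6/52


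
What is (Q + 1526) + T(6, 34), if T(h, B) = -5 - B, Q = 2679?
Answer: 4166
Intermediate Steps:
(Q + 1526) + T(6, 34) = (2679 + 1526) + (-5 - 1*34) = 4205 + (-5 - 34) = 4205 - 39 = 4166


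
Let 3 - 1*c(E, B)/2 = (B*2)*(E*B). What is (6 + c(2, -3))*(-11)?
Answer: 660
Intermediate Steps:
c(E, B) = 6 - 4*E*B² (c(E, B) = 6 - 2*B*2*E*B = 6 - 2*2*B*B*E = 6 - 4*E*B²)
(6 + c(2, -3))*(-11) = (6 + (6 - 4*2*(-3)²))*(-11) = (6 + (6 - 4*2*9))*(-11) = (6 + (6 - 72))*(-11) = (6 - 66)*(-11) = -60*(-11) = 660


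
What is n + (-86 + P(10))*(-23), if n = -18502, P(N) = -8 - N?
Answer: -16110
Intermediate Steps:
n + (-86 + P(10))*(-23) = -18502 + (-86 + (-8 - 1*10))*(-23) = -18502 + (-86 + (-8 - 10))*(-23) = -18502 + (-86 - 18)*(-23) = -18502 - 104*(-23) = -18502 + 2392 = -16110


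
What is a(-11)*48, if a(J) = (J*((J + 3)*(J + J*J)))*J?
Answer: -5111040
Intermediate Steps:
a(J) = J**2*(3 + J)*(J + J**2) (a(J) = (J*((3 + J)*(J + J**2)))*J = (J*(3 + J)*(J + J**2))*J = J**2*(3 + J)*(J + J**2))
a(-11)*48 = ((-11)**3*(3 + (-11)**2 + 4*(-11)))*48 = -1331*(3 + 121 - 44)*48 = -1331*80*48 = -106480*48 = -5111040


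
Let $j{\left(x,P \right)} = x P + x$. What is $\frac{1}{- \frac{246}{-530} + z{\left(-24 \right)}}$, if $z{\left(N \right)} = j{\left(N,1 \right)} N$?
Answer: $\frac{265}{305403} \approx 0.00086771$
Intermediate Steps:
$j{\left(x,P \right)} = x + P x$ ($j{\left(x,P \right)} = P x + x = x + P x$)
$z{\left(N \right)} = 2 N^{2}$ ($z{\left(N \right)} = N \left(1 + 1\right) N = N 2 N = 2 N N = 2 N^{2}$)
$\frac{1}{- \frac{246}{-530} + z{\left(-24 \right)}} = \frac{1}{- \frac{246}{-530} + 2 \left(-24\right)^{2}} = \frac{1}{\left(-246\right) \left(- \frac{1}{530}\right) + 2 \cdot 576} = \frac{1}{\frac{123}{265} + 1152} = \frac{1}{\frac{305403}{265}} = \frac{265}{305403}$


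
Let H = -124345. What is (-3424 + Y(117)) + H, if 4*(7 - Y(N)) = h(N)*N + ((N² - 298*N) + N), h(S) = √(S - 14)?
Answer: -122497 - 117*√103/4 ≈ -1.2279e+5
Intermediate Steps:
h(S) = √(-14 + S)
Y(N) = 7 - N²/4 + 297*N/4 - N*√(-14 + N)/4 (Y(N) = 7 - (√(-14 + N)*N + ((N² - 298*N) + N))/4 = 7 - (N*√(-14 + N) + (N² - 297*N))/4 = 7 - (N² - 297*N + N*√(-14 + N))/4 = 7 + (-N²/4 + 297*N/4 - N*√(-14 + N)/4) = 7 - N²/4 + 297*N/4 - N*√(-14 + N)/4)
(-3424 + Y(117)) + H = (-3424 + (7 - ¼*117² + (297/4)*117 - ¼*117*√(-14 + 117))) - 124345 = (-3424 + (7 - ¼*13689 + 34749/4 - ¼*117*√103)) - 124345 = (-3424 + (7 - 13689/4 + 34749/4 - 117*√103/4)) - 124345 = (-3424 + (5272 - 117*√103/4)) - 124345 = (1848 - 117*√103/4) - 124345 = -122497 - 117*√103/4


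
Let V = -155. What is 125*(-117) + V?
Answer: -14780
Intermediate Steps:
125*(-117) + V = 125*(-117) - 155 = -14625 - 155 = -14780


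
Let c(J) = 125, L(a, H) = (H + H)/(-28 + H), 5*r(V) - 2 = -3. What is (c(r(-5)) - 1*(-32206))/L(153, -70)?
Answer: 226317/10 ≈ 22632.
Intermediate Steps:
r(V) = -⅕ (r(V) = ⅖ + (⅕)*(-3) = ⅖ - ⅗ = -⅕)
L(a, H) = 2*H/(-28 + H) (L(a, H) = (2*H)/(-28 + H) = 2*H/(-28 + H))
(c(r(-5)) - 1*(-32206))/L(153, -70) = (125 - 1*(-32206))/((2*(-70)/(-28 - 70))) = (125 + 32206)/((2*(-70)/(-98))) = 32331/((2*(-70)*(-1/98))) = 32331/(10/7) = 32331*(7/10) = 226317/10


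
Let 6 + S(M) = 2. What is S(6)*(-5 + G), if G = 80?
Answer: -300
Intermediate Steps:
S(M) = -4 (S(M) = -6 + 2 = -4)
S(6)*(-5 + G) = -4*(-5 + 80) = -4*75 = -300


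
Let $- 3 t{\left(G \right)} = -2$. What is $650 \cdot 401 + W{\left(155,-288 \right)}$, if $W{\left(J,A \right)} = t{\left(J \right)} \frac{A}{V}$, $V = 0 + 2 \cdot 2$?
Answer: $260602$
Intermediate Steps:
$t{\left(G \right)} = \frac{2}{3}$ ($t{\left(G \right)} = \left(- \frac{1}{3}\right) \left(-2\right) = \frac{2}{3}$)
$V = 4$ ($V = 0 + 4 = 4$)
$W{\left(J,A \right)} = \frac{A}{6}$ ($W{\left(J,A \right)} = \frac{2 \frac{A}{4}}{3} = \frac{A}{6}$)
$650 \cdot 401 + W{\left(155,-288 \right)} = 650 \cdot 401 + \frac{1}{6} \left(-288\right) = 260650 - 48 = 260602$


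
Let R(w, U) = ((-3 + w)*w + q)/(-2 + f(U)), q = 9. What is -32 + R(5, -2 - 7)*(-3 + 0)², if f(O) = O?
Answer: -523/11 ≈ -47.545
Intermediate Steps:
R(w, U) = (9 + w*(-3 + w))/(-2 + U) (R(w, U) = ((-3 + w)*w + 9)/(-2 + U) = (w*(-3 + w) + 9)/(-2 + U) = (9 + w*(-3 + w))/(-2 + U))
-32 + R(5, -2 - 7)*(-3 + 0)² = -32 + ((9 + 5² - 3*5)/(-2 + (-2 - 7)))*(-3 + 0)² = -32 + ((9 + 25 - 15)/(-2 - 9))*(-3)² = -32 + (19/(-11))*9 = -32 - 1/11*19*9 = -32 - 19/11*9 = -32 - 171/11 = -523/11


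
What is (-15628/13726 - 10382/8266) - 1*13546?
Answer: -384297217429/28364779 ≈ -13548.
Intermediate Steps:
(-15628/13726 - 10382/8266) - 1*13546 = (-15628*1/13726 - 10382*1/8266) - 13546 = (-7814/6863 - 5191/4133) - 13546 = -67921095/28364779 - 13546 = -384297217429/28364779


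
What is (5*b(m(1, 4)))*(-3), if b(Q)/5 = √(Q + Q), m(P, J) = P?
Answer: -75*√2 ≈ -106.07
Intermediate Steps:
b(Q) = 5*√2*√Q (b(Q) = 5*√(Q + Q) = 5*√(2*Q) = 5*(√2*√Q) = 5*√2*√Q)
(5*b(m(1, 4)))*(-3) = (5*(5*√2*√1))*(-3) = (5*(5*√2*1))*(-3) = (5*(5*√2))*(-3) = (25*√2)*(-3) = -75*√2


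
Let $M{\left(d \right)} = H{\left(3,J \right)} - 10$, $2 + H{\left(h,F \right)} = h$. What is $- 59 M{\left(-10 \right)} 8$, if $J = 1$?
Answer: $4248$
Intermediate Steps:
$H{\left(h,F \right)} = -2 + h$
$M{\left(d \right)} = -9$ ($M{\left(d \right)} = \left(-2 + 3\right) - 10 = 1 - 10 = -9$)
$- 59 M{\left(-10 \right)} 8 = \left(-59\right) \left(-9\right) 8 = 531 \cdot 8 = 4248$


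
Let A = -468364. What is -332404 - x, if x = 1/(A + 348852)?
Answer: -39726266847/119512 ≈ -3.3240e+5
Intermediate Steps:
x = -1/119512 (x = 1/(-468364 + 348852) = 1/(-119512) = -1/119512 ≈ -8.3674e-6)
-332404 - x = -332404 - 1*(-1/119512) = -332404 + 1/119512 = -39726266847/119512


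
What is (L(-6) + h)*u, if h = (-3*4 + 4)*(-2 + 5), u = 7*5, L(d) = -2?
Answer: -910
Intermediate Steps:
u = 35
h = -24 (h = (-12 + 4)*3 = -8*3 = -24)
(L(-6) + h)*u = (-2 - 24)*35 = -26*35 = -910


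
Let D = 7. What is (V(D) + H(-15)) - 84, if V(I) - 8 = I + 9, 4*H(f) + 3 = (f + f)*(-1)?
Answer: -213/4 ≈ -53.250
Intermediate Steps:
H(f) = -¾ - f/2 (H(f) = -¾ + ((f + f)*(-1))/4 = -¾ + ((2*f)*(-1))/4 = -¾ + (-2*f)/4 = -¾ - f/2)
V(I) = 17 + I (V(I) = 8 + (I + 9) = 8 + (9 + I) = 17 + I)
(V(D) + H(-15)) - 84 = ((17 + 7) + (-¾ - ½*(-15))) - 84 = (24 + (-¾ + 15/2)) - 84 = (24 + 27/4) - 84 = 123/4 - 84 = -213/4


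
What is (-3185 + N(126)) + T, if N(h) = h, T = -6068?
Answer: -9127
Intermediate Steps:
(-3185 + N(126)) + T = (-3185 + 126) - 6068 = -3059 - 6068 = -9127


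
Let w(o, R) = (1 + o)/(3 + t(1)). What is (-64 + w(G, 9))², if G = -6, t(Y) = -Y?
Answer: 17689/4 ≈ 4422.3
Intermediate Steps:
w(o, R) = ½ + o/2 (w(o, R) = (1 + o)/(3 - 1*1) = (1 + o)/(3 - 1) = (1 + o)/2 = (1 + o)*(½) = ½ + o/2)
(-64 + w(G, 9))² = (-64 + (½ + (½)*(-6)))² = (-64 + (½ - 3))² = (-64 - 5/2)² = (-133/2)² = 17689/4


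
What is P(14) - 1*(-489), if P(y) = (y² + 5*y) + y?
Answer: 769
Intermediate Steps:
P(y) = y² + 6*y
P(14) - 1*(-489) = 14*(6 + 14) - 1*(-489) = 14*20 + 489 = 280 + 489 = 769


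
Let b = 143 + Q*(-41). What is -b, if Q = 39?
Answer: 1456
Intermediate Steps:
b = -1456 (b = 143 + 39*(-41) = 143 - 1599 = -1456)
-b = -1*(-1456) = 1456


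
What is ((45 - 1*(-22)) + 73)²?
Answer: 19600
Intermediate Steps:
((45 - 1*(-22)) + 73)² = ((45 + 22) + 73)² = (67 + 73)² = 140² = 19600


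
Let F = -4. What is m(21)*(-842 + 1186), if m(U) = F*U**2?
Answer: -606816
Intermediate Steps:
m(U) = -4*U**2
m(21)*(-842 + 1186) = (-4*21**2)*(-842 + 1186) = -4*441*344 = -1764*344 = -606816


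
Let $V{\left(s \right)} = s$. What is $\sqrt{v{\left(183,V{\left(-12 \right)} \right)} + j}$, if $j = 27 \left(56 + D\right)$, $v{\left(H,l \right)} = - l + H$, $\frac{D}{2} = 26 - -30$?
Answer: $\sqrt{4731} \approx 68.782$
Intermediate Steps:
$D = 112$ ($D = 2 \left(26 - -30\right) = 2 \left(26 + 30\right) = 2 \cdot 56 = 112$)
$v{\left(H,l \right)} = H - l$
$j = 4536$ ($j = 27 \left(56 + 112\right) = 27 \cdot 168 = 4536$)
$\sqrt{v{\left(183,V{\left(-12 \right)} \right)} + j} = \sqrt{\left(183 - -12\right) + 4536} = \sqrt{\left(183 + 12\right) + 4536} = \sqrt{195 + 4536} = \sqrt{4731}$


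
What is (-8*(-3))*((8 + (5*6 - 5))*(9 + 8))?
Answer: 13464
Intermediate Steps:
(-8*(-3))*((8 + (5*6 - 5))*(9 + 8)) = 24*((8 + (30 - 5))*17) = 24*((8 + 25)*17) = 24*(33*17) = 24*561 = 13464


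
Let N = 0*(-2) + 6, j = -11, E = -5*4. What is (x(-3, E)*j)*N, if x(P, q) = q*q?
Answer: -26400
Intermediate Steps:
E = -20
x(P, q) = q²
N = 6 (N = 0 + 6 = 6)
(x(-3, E)*j)*N = ((-20)²*(-11))*6 = (400*(-11))*6 = -4400*6 = -26400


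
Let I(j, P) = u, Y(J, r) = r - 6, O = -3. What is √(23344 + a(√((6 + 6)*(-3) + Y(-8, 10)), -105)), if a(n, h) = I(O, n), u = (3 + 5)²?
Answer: 4*√1463 ≈ 153.00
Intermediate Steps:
Y(J, r) = -6 + r
u = 64 (u = 8² = 64)
I(j, P) = 64
a(n, h) = 64
√(23344 + a(√((6 + 6)*(-3) + Y(-8, 10)), -105)) = √(23344 + 64) = √23408 = 4*√1463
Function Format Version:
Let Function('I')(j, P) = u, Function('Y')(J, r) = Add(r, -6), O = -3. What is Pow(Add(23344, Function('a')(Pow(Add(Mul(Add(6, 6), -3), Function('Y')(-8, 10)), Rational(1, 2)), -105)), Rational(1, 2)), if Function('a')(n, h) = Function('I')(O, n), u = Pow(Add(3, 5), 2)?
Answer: Mul(4, Pow(1463, Rational(1, 2))) ≈ 153.00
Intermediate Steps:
Function('Y')(J, r) = Add(-6, r)
u = 64 (u = Pow(8, 2) = 64)
Function('I')(j, P) = 64
Function('a')(n, h) = 64
Pow(Add(23344, Function('a')(Pow(Add(Mul(Add(6, 6), -3), Function('Y')(-8, 10)), Rational(1, 2)), -105)), Rational(1, 2)) = Pow(Add(23344, 64), Rational(1, 2)) = Pow(23408, Rational(1, 2)) = Mul(4, Pow(1463, Rational(1, 2)))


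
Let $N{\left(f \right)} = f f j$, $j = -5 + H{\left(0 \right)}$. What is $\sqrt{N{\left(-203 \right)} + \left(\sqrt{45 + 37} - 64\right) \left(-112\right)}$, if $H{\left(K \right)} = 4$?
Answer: $\sqrt{-34041 - 112 \sqrt{82}} \approx 187.23 i$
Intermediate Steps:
$j = -1$ ($j = -5 + 4 = -1$)
$N{\left(f \right)} = - f^{2}$ ($N{\left(f \right)} = f f \left(-1\right) = f^{2} \left(-1\right) = - f^{2}$)
$\sqrt{N{\left(-203 \right)} + \left(\sqrt{45 + 37} - 64\right) \left(-112\right)} = \sqrt{- \left(-203\right)^{2} + \left(\sqrt{45 + 37} - 64\right) \left(-112\right)} = \sqrt{\left(-1\right) 41209 + \left(\sqrt{82} - 64\right) \left(-112\right)} = \sqrt{-41209 + \left(-64 + \sqrt{82}\right) \left(-112\right)} = \sqrt{-41209 + \left(7168 - 112 \sqrt{82}\right)} = \sqrt{-34041 - 112 \sqrt{82}}$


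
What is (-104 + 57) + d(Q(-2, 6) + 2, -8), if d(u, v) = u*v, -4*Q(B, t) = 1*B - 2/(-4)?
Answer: -66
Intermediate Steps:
Q(B, t) = -1/8 - B/4 (Q(B, t) = -(1*B - 2/(-4))/4 = -(B - 2*(-1/4))/4 = -(B + 1/2)/4 = -(1/2 + B)/4 = -1/8 - B/4)
(-104 + 57) + d(Q(-2, 6) + 2, -8) = (-104 + 57) + ((-1/8 - 1/4*(-2)) + 2)*(-8) = -47 + ((-1/8 + 1/2) + 2)*(-8) = -47 + (3/8 + 2)*(-8) = -47 + (19/8)*(-8) = -47 - 19 = -66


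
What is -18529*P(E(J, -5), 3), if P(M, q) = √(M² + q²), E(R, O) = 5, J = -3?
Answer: -18529*√34 ≈ -1.0804e+5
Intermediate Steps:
-18529*P(E(J, -5), 3) = -18529*√(5² + 3²) = -18529*√(25 + 9) = -18529*√34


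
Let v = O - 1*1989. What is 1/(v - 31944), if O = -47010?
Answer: -1/80943 ≈ -1.2354e-5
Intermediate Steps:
v = -48999 (v = -47010 - 1*1989 = -47010 - 1989 = -48999)
1/(v - 31944) = 1/(-48999 - 31944) = 1/(-80943) = -1/80943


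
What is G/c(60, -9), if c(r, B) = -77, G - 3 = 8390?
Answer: -109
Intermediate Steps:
G = 8393 (G = 3 + 8390 = 8393)
G/c(60, -9) = 8393/(-77) = 8393*(-1/77) = -109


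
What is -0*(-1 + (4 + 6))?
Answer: 0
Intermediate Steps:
-0*(-1 + (4 + 6)) = -0*(-1 + 10) = -0*9 = -187*0 = 0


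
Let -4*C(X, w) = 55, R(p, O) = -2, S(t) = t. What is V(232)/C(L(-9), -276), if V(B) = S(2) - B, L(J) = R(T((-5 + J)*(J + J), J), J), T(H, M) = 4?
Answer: 184/11 ≈ 16.727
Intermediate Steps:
L(J) = -2
C(X, w) = -55/4 (C(X, w) = -¼*55 = -55/4)
V(B) = 2 - B
V(232)/C(L(-9), -276) = (2 - 1*232)/(-55/4) = (2 - 232)*(-4/55) = -230*(-4/55) = 184/11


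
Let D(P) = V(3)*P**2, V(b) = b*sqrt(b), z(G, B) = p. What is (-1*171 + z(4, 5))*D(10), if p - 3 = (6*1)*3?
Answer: -45000*sqrt(3) ≈ -77942.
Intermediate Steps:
p = 21 (p = 3 + (6*1)*3 = 3 + 6*3 = 3 + 18 = 21)
z(G, B) = 21
V(b) = b**(3/2)
D(P) = 3*sqrt(3)*P**2 (D(P) = 3**(3/2)*P**2 = (3*sqrt(3))*P**2 = 3*sqrt(3)*P**2)
(-1*171 + z(4, 5))*D(10) = (-1*171 + 21)*(3*sqrt(3)*10**2) = (-171 + 21)*(3*sqrt(3)*100) = -45000*sqrt(3)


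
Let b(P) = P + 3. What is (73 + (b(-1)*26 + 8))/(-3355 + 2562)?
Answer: -133/793 ≈ -0.16772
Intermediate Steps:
b(P) = 3 + P
(73 + (b(-1)*26 + 8))/(-3355 + 2562) = (73 + ((3 - 1)*26 + 8))/(-3355 + 2562) = (73 + (2*26 + 8))/(-793) = (73 + (52 + 8))*(-1/793) = (73 + 60)*(-1/793) = 133*(-1/793) = -133/793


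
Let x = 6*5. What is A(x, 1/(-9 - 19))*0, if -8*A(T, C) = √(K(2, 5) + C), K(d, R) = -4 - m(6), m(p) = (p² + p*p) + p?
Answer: 0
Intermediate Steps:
x = 30
m(p) = p + 2*p² (m(p) = (p² + p²) + p = 2*p² + p = p + 2*p²)
K(d, R) = -82 (K(d, R) = -4 - 6*(1 + 2*6) = -4 - 6*(1 + 12) = -4 - 6*13 = -4 - 1*78 = -4 - 78 = -82)
A(T, C) = -√(-82 + C)/8
A(x, 1/(-9 - 19))*0 = -√(-82 + 1/(-9 - 19))/8*0 = -√(-82 + 1/(-28))/8*0 = -√(-82 - 1/28)/8*0 = -I*√16079/112*0 = 0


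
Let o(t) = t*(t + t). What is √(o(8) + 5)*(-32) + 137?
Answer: 137 - 32*√133 ≈ -232.04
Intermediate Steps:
o(t) = 2*t² (o(t) = t*(2*t) = 2*t²)
√(o(8) + 5)*(-32) + 137 = √(2*8² + 5)*(-32) + 137 = √(2*64 + 5)*(-32) + 137 = √(128 + 5)*(-32) + 137 = √133*(-32) + 137 = -32*√133 + 137 = 137 - 32*√133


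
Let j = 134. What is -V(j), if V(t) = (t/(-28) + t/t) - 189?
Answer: 2699/14 ≈ 192.79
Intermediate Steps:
V(t) = -188 - t/28 (V(t) = (t*(-1/28) + 1) - 189 = (-t/28 + 1) - 189 = (1 - t/28) - 189 = -188 - t/28)
-V(j) = -(-188 - 1/28*134) = -(-188 - 67/14) = -1*(-2699/14) = 2699/14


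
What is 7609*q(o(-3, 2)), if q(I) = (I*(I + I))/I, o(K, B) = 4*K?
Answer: -182616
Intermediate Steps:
q(I) = 2*I (q(I) = (I*(2*I))/I = (2*I²)/I = 2*I)
7609*q(o(-3, 2)) = 7609*(2*(4*(-3))) = 7609*(2*(-12)) = 7609*(-24) = -182616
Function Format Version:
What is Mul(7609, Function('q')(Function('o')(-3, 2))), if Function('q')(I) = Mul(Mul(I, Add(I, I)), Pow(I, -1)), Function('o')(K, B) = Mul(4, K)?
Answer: -182616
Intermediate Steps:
Function('q')(I) = Mul(2, I) (Function('q')(I) = Mul(Mul(I, Mul(2, I)), Pow(I, -1)) = Mul(Mul(2, Pow(I, 2)), Pow(I, -1)) = Mul(2, I))
Mul(7609, Function('q')(Function('o')(-3, 2))) = Mul(7609, Mul(2, Mul(4, -3))) = Mul(7609, Mul(2, -12)) = Mul(7609, -24) = -182616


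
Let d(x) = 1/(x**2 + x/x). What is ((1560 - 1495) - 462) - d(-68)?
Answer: -1836126/4625 ≈ -397.00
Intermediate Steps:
d(x) = 1/(1 + x**2) (d(x) = 1/(x**2 + 1) = 1/(1 + x**2))
((1560 - 1495) - 462) - d(-68) = ((1560 - 1495) - 462) - 1/(1 + (-68)**2) = (65 - 462) - 1/(1 + 4624) = -397 - 1/4625 = -1836126/4625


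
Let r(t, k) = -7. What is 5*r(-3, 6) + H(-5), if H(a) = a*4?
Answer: -55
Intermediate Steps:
H(a) = 4*a
5*r(-3, 6) + H(-5) = 5*(-7) + 4*(-5) = -35 - 20 = -55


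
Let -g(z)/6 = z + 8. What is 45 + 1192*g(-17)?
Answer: 64413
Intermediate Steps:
g(z) = -48 - 6*z (g(z) = -6*(z + 8) = -6*(8 + z) = -48 - 6*z)
45 + 1192*g(-17) = 45 + 1192*(-48 - 6*(-17)) = 45 + 1192*(-48 + 102) = 45 + 1192*54 = 45 + 64368 = 64413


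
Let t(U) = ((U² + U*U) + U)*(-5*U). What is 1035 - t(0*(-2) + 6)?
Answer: 3375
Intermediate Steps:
t(U) = -5*U*(U + 2*U²) (t(U) = ((U² + U²) + U)*(-5*U) = (2*U² + U)*(-5*U) = (U + 2*U²)*(-5*U) = -5*U*(U + 2*U²))
1035 - t(0*(-2) + 6) = 1035 - (0*(-2) + 6)²*(-5 - 10*(0*(-2) + 6)) = 1035 - (0 + 6)²*(-5 - 10*(0 + 6)) = 1035 - 6²*(-5 - 10*6) = 1035 - 36*(-5 - 60) = 1035 - 36*(-65) = 1035 - 1*(-2340) = 1035 + 2340 = 3375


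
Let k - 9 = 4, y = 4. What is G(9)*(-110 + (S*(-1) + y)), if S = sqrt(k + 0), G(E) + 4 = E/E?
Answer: 318 + 3*sqrt(13) ≈ 328.82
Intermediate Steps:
k = 13 (k = 9 + 4 = 13)
G(E) = -3 (G(E) = -4 + E/E = -4 + 1 = -3)
S = sqrt(13) (S = sqrt(13 + 0) = sqrt(13) ≈ 3.6056)
G(9)*(-110 + (S*(-1) + y)) = -3*(-110 + (sqrt(13)*(-1) + 4)) = -3*(-110 + (-sqrt(13) + 4)) = -3*(-110 + (4 - sqrt(13))) = -3*(-106 - sqrt(13)) = 318 + 3*sqrt(13)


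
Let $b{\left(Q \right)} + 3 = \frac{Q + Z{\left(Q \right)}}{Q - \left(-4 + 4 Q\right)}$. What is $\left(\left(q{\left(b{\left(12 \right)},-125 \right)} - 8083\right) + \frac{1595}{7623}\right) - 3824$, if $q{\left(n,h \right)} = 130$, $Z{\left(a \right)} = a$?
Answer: $- \frac{8161316}{693} \approx -11777.0$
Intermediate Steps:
$b{\left(Q \right)} = -3 + \frac{2 Q}{4 - 3 Q}$ ($b{\left(Q \right)} = -3 + \frac{Q + Q}{Q - \left(-4 + 4 Q\right)} = -3 + \frac{2 Q}{4 - 3 Q}$)
$\left(\left(q{\left(b{\left(12 \right)},-125 \right)} - 8083\right) + \frac{1595}{7623}\right) - 3824 = \left(\left(130 - 8083\right) + \frac{1595}{7623}\right) - 3824 = \left(-7953 + 1595 \cdot \frac{1}{7623}\right) - 3824 = \left(-7953 + \frac{145}{693}\right) - 3824 = - \frac{5511284}{693} - 3824 = - \frac{8161316}{693}$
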